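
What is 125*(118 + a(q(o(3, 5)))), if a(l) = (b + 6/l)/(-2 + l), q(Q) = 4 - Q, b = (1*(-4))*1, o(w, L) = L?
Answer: 45500/3 ≈ 15167.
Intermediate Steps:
b = -4 (b = -4*1 = -4)
a(l) = (-4 + 6/l)/(-2 + l)
125*(118 + a(q(o(3, 5)))) = 125*(118 + 2*(3 - 2*(4 - 1*5))/((4 - 1*5)*(-2 + (4 - 1*5)))) = 125*(118 + 2*(3 - 2*(4 - 5))/((4 - 5)*(-2 + (4 - 5)))) = 125*(118 + 2*(3 - 2*(-1))/(-1*(-2 - 1))) = 125*(118 + 2*(-1)*(3 + 2)/(-3)) = 125*(118 + 2*(-1)*(-1/3)*5) = 125*(118 + 10/3) = 125*(364/3) = 45500/3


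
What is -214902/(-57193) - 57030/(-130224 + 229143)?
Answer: 5998724716/1885824789 ≈ 3.1810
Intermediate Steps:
-214902/(-57193) - 57030/(-130224 + 229143) = -214902*(-1/57193) - 57030/98919 = 214902/57193 - 57030*1/98919 = 214902/57193 - 19010/32973 = 5998724716/1885824789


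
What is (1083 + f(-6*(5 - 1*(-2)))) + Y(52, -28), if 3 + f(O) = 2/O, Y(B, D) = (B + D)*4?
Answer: 24695/21 ≈ 1176.0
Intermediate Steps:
Y(B, D) = 4*B + 4*D
f(O) = -3 + 2/O
(1083 + f(-6*(5 - 1*(-2)))) + Y(52, -28) = (1083 + (-3 + 2/((-6*(5 - 1*(-2)))))) + (4*52 + 4*(-28)) = (1083 + (-3 + 2/((-6*(5 + 2))))) + (208 - 112) = (1083 + (-3 + 2/((-6*7)))) + 96 = (1083 + (-3 + 2/(-42))) + 96 = (1083 + (-3 + 2*(-1/42))) + 96 = (1083 + (-3 - 1/21)) + 96 = (1083 - 64/21) + 96 = 22679/21 + 96 = 24695/21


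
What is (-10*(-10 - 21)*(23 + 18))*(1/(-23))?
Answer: -12710/23 ≈ -552.61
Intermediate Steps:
(-10*(-10 - 21)*(23 + 18))*(1/(-23)) = (-(-310)*41)*(1*(-1/23)) = -10*(-1271)*(-1/23) = 12710*(-1/23) = -12710/23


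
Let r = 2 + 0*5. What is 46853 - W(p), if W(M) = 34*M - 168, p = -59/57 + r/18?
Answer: 8045963/171 ≈ 47052.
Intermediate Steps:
r = 2 (r = 2 + 0 = 2)
p = -158/171 (p = -59/57 + 2/18 = -59*1/57 + 2*(1/18) = -59/57 + ⅑ = -158/171 ≈ -0.92398)
W(M) = -168 + 34*M
46853 - W(p) = 46853 - (-168 + 34*(-158/171)) = 46853 - (-168 - 5372/171) = 46853 - 1*(-34100/171) = 46853 + 34100/171 = 8045963/171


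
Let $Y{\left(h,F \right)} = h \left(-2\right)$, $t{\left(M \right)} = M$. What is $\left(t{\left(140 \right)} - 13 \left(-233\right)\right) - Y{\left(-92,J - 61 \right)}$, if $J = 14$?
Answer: $2985$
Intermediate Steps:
$Y{\left(h,F \right)} = - 2 h$
$\left(t{\left(140 \right)} - 13 \left(-233\right)\right) - Y{\left(-92,J - 61 \right)} = \left(140 - 13 \left(-233\right)\right) - \left(-2\right) \left(-92\right) = \left(140 - -3029\right) - 184 = \left(140 + 3029\right) - 184 = 3169 - 184 = 2985$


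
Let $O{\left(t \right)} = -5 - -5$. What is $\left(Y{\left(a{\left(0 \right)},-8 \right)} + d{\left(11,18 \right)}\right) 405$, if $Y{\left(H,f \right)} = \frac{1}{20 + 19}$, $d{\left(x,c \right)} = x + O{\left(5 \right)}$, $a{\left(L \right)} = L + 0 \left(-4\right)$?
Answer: $\frac{58050}{13} \approx 4465.4$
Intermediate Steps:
$O{\left(t \right)} = 0$ ($O{\left(t \right)} = -5 + 5 = 0$)
$a{\left(L \right)} = L$ ($a{\left(L \right)} = L + 0 = L$)
$d{\left(x,c \right)} = x$ ($d{\left(x,c \right)} = x + 0 = x$)
$Y{\left(H,f \right)} = \frac{1}{39}$
$\left(Y{\left(a{\left(0 \right)},-8 \right)} + d{\left(11,18 \right)}\right) 405 = \left(\frac{1}{39} + 11\right) 405 = \frac{430}{39} \cdot 405 = \frac{58050}{13}$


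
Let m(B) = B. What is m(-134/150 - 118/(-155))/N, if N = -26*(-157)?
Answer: -307/9490650 ≈ -3.2348e-5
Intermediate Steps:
N = 4082
m(-134/150 - 118/(-155))/N = (-134/150 - 118/(-155))/4082 = (-134*1/150 - 118*(-1/155))*(1/4082) = (-67/75 + 118/155)*(1/4082) = -307/2325*1/4082 = -307/9490650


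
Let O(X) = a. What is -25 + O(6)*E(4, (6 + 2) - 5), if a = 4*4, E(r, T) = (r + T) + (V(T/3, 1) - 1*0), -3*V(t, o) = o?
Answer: 245/3 ≈ 81.667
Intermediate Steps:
V(t, o) = -o/3
E(r, T) = -⅓ + T + r (E(r, T) = (r + T) + (-⅓*1 - 1*0) = (T + r) + (-⅓ + 0) = (T + r) - ⅓ = -⅓ + T + r)
a = 16
O(X) = 16
-25 + O(6)*E(4, (6 + 2) - 5) = -25 + 16*(-⅓ + ((6 + 2) - 5) + 4) = -25 + 16*(-⅓ + (8 - 5) + 4) = -25 + 16*(-⅓ + 3 + 4) = -25 + 16*(20/3) = -25 + 320/3 = 245/3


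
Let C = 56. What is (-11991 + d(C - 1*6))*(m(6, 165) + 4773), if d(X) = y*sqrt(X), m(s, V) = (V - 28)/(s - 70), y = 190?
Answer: -3661271985/64 + 145034125*sqrt(2)/32 ≈ -5.0798e+7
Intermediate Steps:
m(s, V) = (-28 + V)/(-70 + s)
d(X) = 190*sqrt(X)
(-11991 + d(C - 1*6))*(m(6, 165) + 4773) = (-11991 + 190*sqrt(56 - 1*6))*((-28 + 165)/(-70 + 6) + 4773) = (-11991 + 190*sqrt(56 - 6))*(137/(-64) + 4773) = (-11991 + 190*sqrt(50))*(-1/64*137 + 4773) = (-11991 + 190*(5*sqrt(2)))*(-137/64 + 4773) = (-11991 + 950*sqrt(2))*(305335/64) = -3661271985/64 + 145034125*sqrt(2)/32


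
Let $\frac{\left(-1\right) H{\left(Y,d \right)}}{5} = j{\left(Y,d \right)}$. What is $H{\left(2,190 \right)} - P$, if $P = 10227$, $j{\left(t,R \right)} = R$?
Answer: $-11177$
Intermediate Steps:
$H{\left(Y,d \right)} = - 5 d$
$H{\left(2,190 \right)} - P = \left(-5\right) 190 - 10227 = -950 - 10227 = -11177$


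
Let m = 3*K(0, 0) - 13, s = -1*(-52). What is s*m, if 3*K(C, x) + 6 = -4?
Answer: -1196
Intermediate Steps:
K(C, x) = -10/3 (K(C, x) = -2 + (1/3)*(-4) = -2 - 4/3 = -10/3)
s = 52
m = -23 (m = 3*(-10/3) - 13 = -10 - 13 = -23)
s*m = 52*(-23) = -1196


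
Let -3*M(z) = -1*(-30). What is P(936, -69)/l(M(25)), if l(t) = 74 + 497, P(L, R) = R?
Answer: -69/571 ≈ -0.12084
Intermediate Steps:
M(z) = -10 (M(z) = -(-1)*(-30)/3 = -⅓*30 = -10)
l(t) = 571
P(936, -69)/l(M(25)) = -69/571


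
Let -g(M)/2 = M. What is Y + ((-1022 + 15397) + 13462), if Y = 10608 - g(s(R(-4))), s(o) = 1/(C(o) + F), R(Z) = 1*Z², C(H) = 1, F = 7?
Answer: 153781/4 ≈ 38445.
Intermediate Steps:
R(Z) = Z²
s(o) = ⅛ (s(o) = 1/(1 + 7) = 1/8 = ⅛)
g(M) = -2*M
Y = 42433/4 (Y = 10608 - (-2)/8 = 10608 - 1*(-¼) = 10608 + ¼ = 42433/4 ≈ 10608.)
Y + ((-1022 + 15397) + 13462) = 42433/4 + ((-1022 + 15397) + 13462) = 42433/4 + (14375 + 13462) = 42433/4 + 27837 = 153781/4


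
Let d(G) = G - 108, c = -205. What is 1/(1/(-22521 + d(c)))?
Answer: -22834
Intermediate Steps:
d(G) = -108 + G
1/(1/(-22521 + d(c))) = 1/(1/(-22521 + (-108 - 205))) = 1/(1/(-22521 - 313)) = 1/(1/(-22834)) = 1/(-1/22834) = -22834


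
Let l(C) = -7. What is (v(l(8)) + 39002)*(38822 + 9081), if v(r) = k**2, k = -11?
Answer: 1874109069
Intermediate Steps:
v(r) = 121 (v(r) = (-11)**2 = 121)
(v(l(8)) + 39002)*(38822 + 9081) = (121 + 39002)*(38822 + 9081) = 39123*47903 = 1874109069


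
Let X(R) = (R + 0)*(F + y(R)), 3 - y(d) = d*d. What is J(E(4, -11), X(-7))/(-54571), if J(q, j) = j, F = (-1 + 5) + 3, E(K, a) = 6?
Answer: -273/54571 ≈ -0.0050027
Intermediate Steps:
y(d) = 3 - d² (y(d) = 3 - d*d = 3 - d²)
F = 7 (F = 4 + 3 = 7)
X(R) = R*(10 - R²) (X(R) = (R + 0)*(7 + (3 - R²)) = R*(10 - R²))
J(E(4, -11), X(-7))/(-54571) = -7*(10 - 1*(-7)²)/(-54571) = -7*(10 - 1*49)*(-1/54571) = -7*(10 - 49)*(-1/54571) = -7*(-39)*(-1/54571) = 273*(-1/54571) = -273/54571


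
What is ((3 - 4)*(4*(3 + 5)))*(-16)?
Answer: 512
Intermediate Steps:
((3 - 4)*(4*(3 + 5)))*(-16) = -4*8*(-16) = -1*32*(-16) = -32*(-16) = 512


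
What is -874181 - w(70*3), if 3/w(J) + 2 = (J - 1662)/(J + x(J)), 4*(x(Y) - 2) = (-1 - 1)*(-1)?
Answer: -3281674199/3754 ≈ -8.7418e+5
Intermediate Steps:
x(Y) = 5/2 (x(Y) = 2 + ((-1 - 1)*(-1))/4 = 2 + (-2*(-1))/4 = 2 + (¼)*2 = 2 + ½ = 5/2)
w(J) = 3/(-2 + (-1662 + J)/(5/2 + J)) (w(J) = 3/(-2 + (J - 1662)/(J + 5/2)) = 3/(-2 + (-1662 + J)/(5/2 + J)))
-874181 - w(70*3) = -874181 - 3*(-5 - 140*3)/(2*(1667 + 70*3)) = -874181 - 3*(-5 - 2*210)/(2*(1667 + 210)) = -874181 - 3*(-5 - 420)/(2*1877) = -874181 - 3*(-425)/(2*1877) = -874181 - 1*(-1275/3754) = -874181 + 1275/3754 = -3281674199/3754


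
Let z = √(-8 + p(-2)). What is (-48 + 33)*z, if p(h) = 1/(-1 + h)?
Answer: -25*I*√3 ≈ -43.301*I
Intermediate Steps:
z = 5*I*√3/3 (z = √(-8 + 1/(-1 - 2)) = √(-8 + 1/(-3)) = √(-8 - ⅓) = √(-25/3) = 5*I*√3/3 ≈ 2.8868*I)
(-48 + 33)*z = (-48 + 33)*(5*I*√3/3) = -25*I*√3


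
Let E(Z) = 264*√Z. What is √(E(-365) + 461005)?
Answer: √(461005 + 264*I*√365) ≈ 678.98 + 3.714*I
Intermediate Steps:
√(E(-365) + 461005) = √(264*√(-365) + 461005) = √(264*(I*√365) + 461005) = √(264*I*√365 + 461005) = √(461005 + 264*I*√365)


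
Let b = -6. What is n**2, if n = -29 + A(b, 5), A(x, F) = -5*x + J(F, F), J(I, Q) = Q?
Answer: 36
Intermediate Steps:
A(x, F) = F - 5*x (A(x, F) = -5*x + F = F - 5*x)
n = 6 (n = -29 + (5 - 5*(-6)) = -29 + (5 + 30) = -29 + 35 = 6)
n**2 = 6**2 = 36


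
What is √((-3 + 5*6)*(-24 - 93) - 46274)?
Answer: I*√49433 ≈ 222.34*I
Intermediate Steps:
√((-3 + 5*6)*(-24 - 93) - 46274) = √((-3 + 30)*(-117) - 46274) = √(27*(-117) - 46274) = √(-3159 - 46274) = √(-49433) = I*√49433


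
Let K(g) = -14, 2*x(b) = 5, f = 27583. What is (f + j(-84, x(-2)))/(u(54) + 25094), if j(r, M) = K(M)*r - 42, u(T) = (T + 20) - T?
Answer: 28717/25114 ≈ 1.1435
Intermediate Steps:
x(b) = 5/2 (x(b) = (½)*5 = 5/2)
u(T) = 20 (u(T) = (20 + T) - T = 20)
j(r, M) = -42 - 14*r (j(r, M) = -14*r - 42 = -42 - 14*r)
(f + j(-84, x(-2)))/(u(54) + 25094) = (27583 + (-42 - 14*(-84)))/(20 + 25094) = (27583 + (-42 + 1176))/25114 = (27583 + 1134)*(1/25114) = 28717*(1/25114) = 28717/25114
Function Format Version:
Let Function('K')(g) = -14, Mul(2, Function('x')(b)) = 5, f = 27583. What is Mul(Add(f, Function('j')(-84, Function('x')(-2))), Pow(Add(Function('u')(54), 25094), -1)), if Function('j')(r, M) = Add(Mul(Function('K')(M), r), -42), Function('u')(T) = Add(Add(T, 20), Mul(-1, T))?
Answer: Rational(28717, 25114) ≈ 1.1435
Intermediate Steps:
Function('x')(b) = Rational(5, 2) (Function('x')(b) = Mul(Rational(1, 2), 5) = Rational(5, 2))
Function('u')(T) = 20 (Function('u')(T) = Add(Add(20, T), Mul(-1, T)) = 20)
Function('j')(r, M) = Add(-42, Mul(-14, r)) (Function('j')(r, M) = Add(Mul(-14, r), -42) = Add(-42, Mul(-14, r)))
Mul(Add(f, Function('j')(-84, Function('x')(-2))), Pow(Add(Function('u')(54), 25094), -1)) = Mul(Add(27583, Add(-42, Mul(-14, -84))), Pow(Add(20, 25094), -1)) = Mul(Add(27583, Add(-42, 1176)), Pow(25114, -1)) = Mul(Add(27583, 1134), Rational(1, 25114)) = Mul(28717, Rational(1, 25114)) = Rational(28717, 25114)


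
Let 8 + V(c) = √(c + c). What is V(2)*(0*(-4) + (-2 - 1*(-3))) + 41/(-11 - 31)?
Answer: -293/42 ≈ -6.9762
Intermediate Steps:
V(c) = -8 + √2*√c (V(c) = -8 + √(c + c) = -8 + √(2*c) = -8 + √2*√c)
V(2)*(0*(-4) + (-2 - 1*(-3))) + 41/(-11 - 31) = (-8 + √2*√2)*(0*(-4) + (-2 - 1*(-3))) + 41/(-11 - 31) = (-8 + 2)*(0 + (-2 + 3)) + 41/(-42) = -6*(0 + 1) - 1/42*41 = -6*1 - 41/42 = -6 - 41/42 = -293/42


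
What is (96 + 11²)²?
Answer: 47089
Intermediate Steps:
(96 + 11²)² = (96 + 121)² = 217² = 47089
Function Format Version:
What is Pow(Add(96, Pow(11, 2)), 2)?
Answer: 47089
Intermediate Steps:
Pow(Add(96, Pow(11, 2)), 2) = Pow(Add(96, 121), 2) = Pow(217, 2) = 47089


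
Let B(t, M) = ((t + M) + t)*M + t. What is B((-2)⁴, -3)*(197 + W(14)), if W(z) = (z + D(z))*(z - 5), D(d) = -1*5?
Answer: -19738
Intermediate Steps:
D(d) = -5
B(t, M) = t + M*(M + 2*t) (B(t, M) = ((M + t) + t)*M + t = (M + 2*t)*M + t = M*(M + 2*t) + t = t + M*(M + 2*t))
W(z) = (-5 + z)² (W(z) = (z - 5)*(z - 5) = (-5 + z)*(-5 + z) = (-5 + z)²)
B((-2)⁴, -3)*(197 + W(14)) = ((-2)⁴ + (-3)² + 2*(-3)*(-2)⁴)*(197 + (25 + 14² - 10*14)) = (16 + 9 + 2*(-3)*16)*(197 + (25 + 196 - 140)) = (16 + 9 - 96)*(197 + 81) = -71*278 = -19738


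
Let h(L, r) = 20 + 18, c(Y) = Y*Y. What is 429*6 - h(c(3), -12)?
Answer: 2536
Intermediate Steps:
c(Y) = Y²
h(L, r) = 38
429*6 - h(c(3), -12) = 429*6 - 1*38 = 2574 - 38 = 2536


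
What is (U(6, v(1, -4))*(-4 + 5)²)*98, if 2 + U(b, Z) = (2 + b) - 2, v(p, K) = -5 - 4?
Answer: 392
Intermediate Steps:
v(p, K) = -9
U(b, Z) = -2 + b (U(b, Z) = -2 + ((2 + b) - 2) = -2 + b)
(U(6, v(1, -4))*(-4 + 5)²)*98 = ((-2 + 6)*(-4 + 5)²)*98 = (4*1²)*98 = (4*1)*98 = 4*98 = 392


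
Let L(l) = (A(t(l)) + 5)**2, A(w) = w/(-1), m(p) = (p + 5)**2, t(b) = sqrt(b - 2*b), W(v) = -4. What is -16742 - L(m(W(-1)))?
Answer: -16766 + 10*I ≈ -16766.0 + 10.0*I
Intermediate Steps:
t(b) = sqrt(-b)
m(p) = (5 + p)**2
A(w) = -w (A(w) = w*(-1) = -w)
L(l) = (5 - sqrt(-l))**2 (L(l) = (-sqrt(-l) + 5)**2 = (5 - sqrt(-l))**2)
-16742 - L(m(W(-1))) = -16742 - (-5 + sqrt(-(5 - 4)**2))**2 = -16742 - (-5 + sqrt(-1*1**2))**2 = -16742 - (-5 + sqrt(-1*1))**2 = -16742 - (-5 + sqrt(-1))**2 = -16742 - (-5 + I)**2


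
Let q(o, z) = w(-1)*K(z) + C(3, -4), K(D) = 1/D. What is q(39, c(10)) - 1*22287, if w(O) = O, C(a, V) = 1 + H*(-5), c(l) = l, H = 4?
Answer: -223061/10 ≈ -22306.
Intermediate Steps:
K(D) = 1/D
C(a, V) = -19 (C(a, V) = 1 + 4*(-5) = 1 - 20 = -19)
q(o, z) = -19 - 1/z (q(o, z) = -1/z - 19 = -19 - 1/z)
q(39, c(10)) - 1*22287 = (-19 - 1/10) - 1*22287 = (-19 - 1*1/10) - 22287 = (-19 - 1/10) - 22287 = -191/10 - 22287 = -223061/10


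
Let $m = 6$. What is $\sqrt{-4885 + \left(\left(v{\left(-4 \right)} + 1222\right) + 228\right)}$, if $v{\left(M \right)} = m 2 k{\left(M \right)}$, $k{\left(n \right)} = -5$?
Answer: $i \sqrt{3495} \approx 59.119 i$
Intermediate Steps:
$v{\left(M \right)} = -60$ ($v{\left(M \right)} = 6 \cdot 2 \left(-5\right) = 12 \left(-5\right) = -60$)
$\sqrt{-4885 + \left(\left(v{\left(-4 \right)} + 1222\right) + 228\right)} = \sqrt{-4885 + \left(\left(-60 + 1222\right) + 228\right)} = \sqrt{-4885 + \left(1162 + 228\right)} = \sqrt{-4885 + 1390} = \sqrt{-3495} = i \sqrt{3495}$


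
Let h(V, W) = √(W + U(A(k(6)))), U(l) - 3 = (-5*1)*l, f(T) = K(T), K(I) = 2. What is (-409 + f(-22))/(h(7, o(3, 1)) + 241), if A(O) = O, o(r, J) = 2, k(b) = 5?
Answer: -98087/58101 + 814*I*√5/58101 ≈ -1.6882 + 0.031327*I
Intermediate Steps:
f(T) = 2
U(l) = 3 - 5*l (U(l) = 3 + (-5*1)*l = 3 - 5*l)
h(V, W) = √(-22 + W) (h(V, W) = √(W + (3 - 5*5)) = √(W + (3 - 25)) = √(W - 22) = √(-22 + W))
(-409 + f(-22))/(h(7, o(3, 1)) + 241) = (-409 + 2)/(√(-22 + 2) + 241) = -407/(√(-20) + 241) = -407/(2*I*√5 + 241) = -407/(241 + 2*I*√5)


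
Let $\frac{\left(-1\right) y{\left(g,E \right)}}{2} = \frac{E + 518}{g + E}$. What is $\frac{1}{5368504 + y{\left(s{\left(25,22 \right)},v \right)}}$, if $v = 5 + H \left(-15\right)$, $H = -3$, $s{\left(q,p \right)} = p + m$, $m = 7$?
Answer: $\frac{79}{424110680} \approx 1.8627 \cdot 10^{-7}$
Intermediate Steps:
$s{\left(q,p \right)} = 7 + p$ ($s{\left(q,p \right)} = p + 7 = 7 + p$)
$v = 50$ ($v = 5 - -45 = 5 + 45 = 50$)
$y{\left(g,E \right)} = - \frac{2 \left(518 + E\right)}{E + g}$ ($y{\left(g,E \right)} = - 2 \frac{E + 518}{g + E} = - 2 \frac{518 + E}{E + g} = - \frac{2 \left(518 + E\right)}{E + g}$)
$\frac{1}{5368504 + y{\left(s{\left(25,22 \right)},v \right)}} = \frac{1}{5368504 + \frac{2 \left(-518 - 50\right)}{50 + \left(7 + 22\right)}} = \frac{1}{5368504 + \frac{2 \left(-518 - 50\right)}{50 + 29}} = \frac{1}{5368504 + 2 \cdot \frac{1}{79} \left(-568\right)} = \frac{1}{5368504 - \frac{1136}{79}} = \frac{1}{\frac{424110680}{79}} = \frac{79}{424110680}$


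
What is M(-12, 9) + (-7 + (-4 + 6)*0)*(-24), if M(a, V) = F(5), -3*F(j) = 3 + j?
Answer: 496/3 ≈ 165.33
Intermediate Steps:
F(j) = -1 - j/3 (F(j) = -(3 + j)/3 = -1 - j/3)
M(a, V) = -8/3 (M(a, V) = -1 - 1/3*5 = -1 - 5/3 = -8/3)
M(-12, 9) + (-7 + (-4 + 6)*0)*(-24) = -8/3 + (-7 + (-4 + 6)*0)*(-24) = -8/3 + (-7 + 2*0)*(-24) = -8/3 + (-7 + 0)*(-24) = -8/3 - 7*(-24) = -8/3 + 168 = 496/3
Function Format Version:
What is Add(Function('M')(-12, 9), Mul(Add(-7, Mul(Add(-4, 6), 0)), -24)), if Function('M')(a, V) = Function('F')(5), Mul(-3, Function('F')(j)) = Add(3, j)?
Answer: Rational(496, 3) ≈ 165.33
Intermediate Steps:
Function('F')(j) = Add(-1, Mul(Rational(-1, 3), j)) (Function('F')(j) = Mul(Rational(-1, 3), Add(3, j)) = Add(-1, Mul(Rational(-1, 3), j)))
Function('M')(a, V) = Rational(-8, 3) (Function('M')(a, V) = Add(-1, Mul(Rational(-1, 3), 5)) = Add(-1, Rational(-5, 3)) = Rational(-8, 3))
Add(Function('M')(-12, 9), Mul(Add(-7, Mul(Add(-4, 6), 0)), -24)) = Add(Rational(-8, 3), Mul(Add(-7, Mul(Add(-4, 6), 0)), -24)) = Add(Rational(-8, 3), Mul(Add(-7, Mul(2, 0)), -24)) = Add(Rational(-8, 3), Mul(Add(-7, 0), -24)) = Add(Rational(-8, 3), Mul(-7, -24)) = Add(Rational(-8, 3), 168) = Rational(496, 3)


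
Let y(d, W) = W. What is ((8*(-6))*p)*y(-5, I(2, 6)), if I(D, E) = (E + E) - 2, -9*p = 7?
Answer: 1120/3 ≈ 373.33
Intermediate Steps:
p = -7/9 (p = -⅑*7 = -7/9 ≈ -0.77778)
I(D, E) = -2 + 2*E (I(D, E) = 2*E - 2 = -2 + 2*E)
((8*(-6))*p)*y(-5, I(2, 6)) = ((8*(-6))*(-7/9))*(-2 + 2*6) = (-48*(-7/9))*(-2 + 12) = (112/3)*10 = 1120/3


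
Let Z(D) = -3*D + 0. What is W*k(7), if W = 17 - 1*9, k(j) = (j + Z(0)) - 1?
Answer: 48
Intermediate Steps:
Z(D) = -3*D
k(j) = -1 + j (k(j) = (j - 3*0) - 1 = (j + 0) - 1 = j - 1 = -1 + j)
W = 8 (W = 17 - 9 = 8)
W*k(7) = 8*(-1 + 7) = 8*6 = 48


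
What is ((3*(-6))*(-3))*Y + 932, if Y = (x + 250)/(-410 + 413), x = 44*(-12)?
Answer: -4072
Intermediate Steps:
x = -528
Y = -278/3 (Y = (-528 + 250)/(-410 + 413) = -278/3 ≈ -92.667)
((3*(-6))*(-3))*Y + 932 = ((3*(-6))*(-3))*(-278/3) + 932 = -18*(-3)*(-278/3) + 932 = 54*(-278/3) + 932 = -5004 + 932 = -4072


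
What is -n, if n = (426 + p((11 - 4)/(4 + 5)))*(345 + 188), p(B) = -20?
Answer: -216398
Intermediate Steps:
n = 216398 (n = (426 - 20)*(345 + 188) = 406*533 = 216398)
-n = -1*216398 = -216398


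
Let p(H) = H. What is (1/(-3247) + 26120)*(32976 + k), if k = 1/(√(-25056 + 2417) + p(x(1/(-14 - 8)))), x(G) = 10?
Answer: 63595267437788086/73833533 - 84811639*I*√22639/73833533 ≈ 8.6133e+8 - 172.83*I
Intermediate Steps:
k = 1/(10 + I*√22639) (k = 1/(√(-25056 + 2417) + 10) = 1/(√(-22639) + 10) = 1/(I*√22639 + 10) = 1/(10 + I*√22639) ≈ 0.00043977 - 0.0066169*I)
(1/(-3247) + 26120)*(32976 + k) = (1/(-3247) + 26120)*(32976 + (10/22739 - I*√22639/22739)) = (-1/3247 + 26120)*(749841274/22739 - I*√22639/22739) = 84811639*(749841274/22739 - I*√22639/22739)/3247 = 63595267437788086/73833533 - 84811639*I*√22639/73833533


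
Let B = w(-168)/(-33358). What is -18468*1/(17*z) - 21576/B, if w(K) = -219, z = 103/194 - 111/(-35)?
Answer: -102538125902728/31197499 ≈ -3.2867e+6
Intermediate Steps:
z = 25139/6790 (z = 103*(1/194) - 111*(-1/35) = 103/194 + 111/35 = 25139/6790 ≈ 3.7024)
B = 219/33358 (B = -219/(-33358) = -219*(-1/33358) = 219/33358 ≈ 0.0065651)
-18468*1/(17*z) - 21576/B = -18468/((25139/6790)*17) - 21576/219/33358 = -18468/427363/6790 - 21576*33358/219 = -18468*6790/427363 - 239910736/73 = -125397720/427363 - 239910736/73 = -102538125902728/31197499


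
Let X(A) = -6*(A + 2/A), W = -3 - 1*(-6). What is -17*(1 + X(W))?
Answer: 357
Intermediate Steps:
W = 3 (W = -3 + 6 = 3)
X(A) = -12/A - 6*A
-17*(1 + X(W)) = -17*(1 + (-12/3 - 6*3)) = -17*(1 + (-12*1/3 - 18)) = -17*(1 + (-4 - 18)) = -17*(1 - 22) = -17*(-21) = 357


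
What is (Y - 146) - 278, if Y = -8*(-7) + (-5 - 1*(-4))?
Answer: -369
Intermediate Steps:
Y = 55 (Y = 56 + (-5 + 4) = 56 - 1 = 55)
(Y - 146) - 278 = (55 - 146) - 278 = -91 - 278 = -369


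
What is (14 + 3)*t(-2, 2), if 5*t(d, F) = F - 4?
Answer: -34/5 ≈ -6.8000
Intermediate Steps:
t(d, F) = -4/5 + F/5 (t(d, F) = (F - 4)/5 = (-4 + F)/5 = -4/5 + F/5)
(14 + 3)*t(-2, 2) = (14 + 3)*(-4/5 + (1/5)*2) = 17*(-4/5 + 2/5) = 17*(-2/5) = -34/5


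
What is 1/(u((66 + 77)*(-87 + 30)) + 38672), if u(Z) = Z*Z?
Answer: 1/66477473 ≈ 1.5043e-8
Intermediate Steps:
u(Z) = Z**2
1/(u((66 + 77)*(-87 + 30)) + 38672) = 1/(((66 + 77)*(-87 + 30))**2 + 38672) = 1/((143*(-57))**2 + 38672) = 1/((-8151)**2 + 38672) = 1/(66438801 + 38672) = 1/66477473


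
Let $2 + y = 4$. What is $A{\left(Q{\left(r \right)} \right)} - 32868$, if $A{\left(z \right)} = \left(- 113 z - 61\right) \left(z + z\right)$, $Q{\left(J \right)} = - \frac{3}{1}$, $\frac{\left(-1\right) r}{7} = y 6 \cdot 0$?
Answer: $-34536$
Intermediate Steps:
$y = 2$ ($y = -2 + 4 = 2$)
$r = 0$ ($r = - 7 \cdot 2 \cdot 6 \cdot 0 = - 7 \cdot 12 \cdot 0 = \left(-7\right) 0 = 0$)
$Q{\left(J \right)} = -3$ ($Q{\left(J \right)} = \left(-3\right) 1 = -3$)
$A{\left(z \right)} = 2 z \left(-61 - 113 z\right)$ ($A{\left(z \right)} = \left(-61 - 113 z\right) 2 z = 2 z \left(-61 - 113 z\right)$)
$A{\left(Q{\left(r \right)} \right)} - 32868 = \left(-2\right) \left(-3\right) \left(61 + 113 \left(-3\right)\right) - 32868 = \left(-2\right) \left(-3\right) \left(61 - 339\right) - 32868 = \left(-2\right) \left(-3\right) \left(-278\right) - 32868 = -1668 - 32868 = -34536$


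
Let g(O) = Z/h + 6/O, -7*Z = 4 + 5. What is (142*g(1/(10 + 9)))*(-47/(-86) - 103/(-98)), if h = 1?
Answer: 377119908/14749 ≈ 25569.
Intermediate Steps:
Z = -9/7 (Z = -(4 + 5)/7 = -⅐*9 = -9/7 ≈ -1.2857)
g(O) = -9/7 + 6/O (g(O) = -9/7/1 + 6/O = -9/7*1 + 6/O = -9/7 + 6/O)
(142*g(1/(10 + 9)))*(-47/(-86) - 103/(-98)) = (142*(-9/7 + 6/(1/(10 + 9))))*(-47/(-86) - 103/(-98)) = (142*(-9/7 + 6/(1/19)))*(-47*(-1/86) - 103*(-1/98)) = (142*(-9/7 + 6/(1/19)))*(47/86 + 103/98) = (142*(-9/7 + 6*19))*(3366/2107) = (142*(-9/7 + 114))*(3366/2107) = (142*(789/7))*(3366/2107) = (112038/7)*(3366/2107) = 377119908/14749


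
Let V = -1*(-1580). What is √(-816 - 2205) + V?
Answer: 1580 + I*√3021 ≈ 1580.0 + 54.964*I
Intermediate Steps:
V = 1580
√(-816 - 2205) + V = √(-816 - 2205) + 1580 = √(-3021) + 1580 = I*√3021 + 1580 = 1580 + I*√3021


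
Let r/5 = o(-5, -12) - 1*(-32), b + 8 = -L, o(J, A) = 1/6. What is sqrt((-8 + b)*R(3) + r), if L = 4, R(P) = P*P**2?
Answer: 5*I*sqrt(546)/6 ≈ 19.472*I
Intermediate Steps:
o(J, A) = 1/6
R(P) = P**3
b = -12 (b = -8 - 1*4 = -8 - 4 = -12)
r = 965/6 (r = 5*(1/6 - 1*(-32)) = 5*(1/6 + 32) = 5*(193/6) = 965/6 ≈ 160.83)
sqrt((-8 + b)*R(3) + r) = sqrt((-8 - 12)*3**3 + 965/6) = sqrt(-20*27 + 965/6) = sqrt(-540 + 965/6) = sqrt(-2275/6) = 5*I*sqrt(546)/6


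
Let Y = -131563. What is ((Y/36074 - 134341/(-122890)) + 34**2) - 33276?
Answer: -2094170310927/65193145 ≈ -32123.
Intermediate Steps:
((Y/36074 - 134341/(-122890)) + 34**2) - 33276 = ((-131563/36074 - 134341/(-122890)) + 34**2) - 33276 = ((-131563*1/36074 - 134341*(-1/122890)) + 1156) - 33276 = ((-7739/2122 + 134341/122890) + 1156) - 33276 = (-166493527/65193145 + 1156) - 33276 = 75196782093/65193145 - 33276 = -2094170310927/65193145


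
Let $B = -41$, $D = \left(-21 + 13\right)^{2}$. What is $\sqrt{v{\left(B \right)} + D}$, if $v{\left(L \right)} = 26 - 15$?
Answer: $5 \sqrt{3} \approx 8.6602$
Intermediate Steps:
$D = 64$ ($D = \left(-8\right)^{2} = 64$)
$v{\left(L \right)} = 11$
$\sqrt{v{\left(B \right)} + D} = \sqrt{11 + 64} = \sqrt{75} = 5 \sqrt{3}$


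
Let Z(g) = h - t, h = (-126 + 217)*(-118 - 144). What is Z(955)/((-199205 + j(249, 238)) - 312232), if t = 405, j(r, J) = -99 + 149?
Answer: 24247/511387 ≈ 0.047414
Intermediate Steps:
j(r, J) = 50
h = -23842 (h = 91*(-262) = -23842)
Z(g) = -24247 (Z(g) = -23842 - 1*405 = -23842 - 405 = -24247)
Z(955)/((-199205 + j(249, 238)) - 312232) = -24247/((-199205 + 50) - 312232) = -24247/(-199155 - 312232) = -24247/(-511387) = -24247*(-1/511387) = 24247/511387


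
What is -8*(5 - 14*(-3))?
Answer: -376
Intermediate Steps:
-8*(5 - 14*(-3)) = -8*(5 + 42) = -8*47 = -376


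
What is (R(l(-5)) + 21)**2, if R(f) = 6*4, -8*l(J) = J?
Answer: 2025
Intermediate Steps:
l(J) = -J/8
R(f) = 24
(R(l(-5)) + 21)**2 = (24 + 21)**2 = 45**2 = 2025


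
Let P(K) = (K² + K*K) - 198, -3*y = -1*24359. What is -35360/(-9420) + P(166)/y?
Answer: 120660194/11473089 ≈ 10.517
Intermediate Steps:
y = 24359/3 (y = -(-1)*24359/3 = -⅓*(-24359) = 24359/3 ≈ 8119.7)
P(K) = -198 + 2*K² (P(K) = (K² + K²) - 198 = 2*K² - 198 = -198 + 2*K²)
-35360/(-9420) + P(166)/y = -35360/(-9420) + (-198 + 2*166²)/(24359/3) = -35360*(-1/9420) + (-198 + 2*27556)*(3/24359) = 1768/471 + (-198 + 55112)*(3/24359) = 1768/471 + 54914*(3/24359) = 1768/471 + 164742/24359 = 120660194/11473089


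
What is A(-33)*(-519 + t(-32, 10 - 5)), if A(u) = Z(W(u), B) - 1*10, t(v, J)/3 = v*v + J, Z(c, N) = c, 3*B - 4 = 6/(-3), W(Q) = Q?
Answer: -110424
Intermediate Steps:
B = ⅔ (B = 4/3 + (6/(-3))/3 = 4/3 + (6*(-⅓))/3 = 4/3 + (⅓)*(-2) = 4/3 - ⅔ = ⅔ ≈ 0.66667)
t(v, J) = 3*J + 3*v² (t(v, J) = 3*(v*v + J) = 3*(v² + J) = 3*(J + v²) = 3*J + 3*v²)
A(u) = -10 + u (A(u) = u - 1*10 = u - 10 = -10 + u)
A(-33)*(-519 + t(-32, 10 - 5)) = (-10 - 33)*(-519 + (3*(10 - 5) + 3*(-32)²)) = -43*(-519 + (3*5 + 3*1024)) = -43*(-519 + (15 + 3072)) = -43*(-519 + 3087) = -43*2568 = -110424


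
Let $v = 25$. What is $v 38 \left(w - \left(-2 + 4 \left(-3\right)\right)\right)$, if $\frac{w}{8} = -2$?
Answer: $-1900$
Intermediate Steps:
$w = -16$ ($w = 8 \left(-2\right) = -16$)
$v 38 \left(w - \left(-2 + 4 \left(-3\right)\right)\right) = 25 \cdot 38 \left(-16 - \left(-2 + 4 \left(-3\right)\right)\right) = 25 \cdot 38 \left(-16 - \left(-2 - 12\right)\right) = 25 \cdot 38 \left(-16 - -14\right) = 25 \cdot 38 \left(-16 + 14\right) = 25 \cdot 38 \left(-2\right) = 25 \left(-76\right) = -1900$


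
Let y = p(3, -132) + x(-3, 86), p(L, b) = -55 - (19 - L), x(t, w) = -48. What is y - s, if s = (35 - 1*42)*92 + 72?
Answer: 453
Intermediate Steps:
p(L, b) = -74 + L (p(L, b) = -55 + (-19 + L) = -74 + L)
y = -119 (y = (-74 + 3) - 48 = -71 - 48 = -119)
s = -572 (s = (35 - 42)*92 + 72 = -7*92 + 72 = -644 + 72 = -572)
y - s = -119 - 1*(-572) = -119 + 572 = 453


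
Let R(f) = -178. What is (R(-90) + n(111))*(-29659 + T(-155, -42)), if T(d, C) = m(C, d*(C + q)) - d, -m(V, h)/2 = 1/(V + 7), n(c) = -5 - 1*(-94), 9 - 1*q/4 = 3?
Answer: 91904782/35 ≈ 2.6259e+6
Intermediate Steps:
q = 24 (q = 36 - 4*3 = 36 - 12 = 24)
n(c) = 89 (n(c) = -5 + 94 = 89)
m(V, h) = -2/(7 + V) (m(V, h) = -2/(V + 7) = -2/(7 + V))
T(d, C) = -d - 2/(7 + C) (T(d, C) = -2/(7 + C) - d = -d - 2/(7 + C))
(R(-90) + n(111))*(-29659 + T(-155, -42)) = (-178 + 89)*(-29659 + (-2 - 1*(-155)*(7 - 42))/(7 - 42)) = -89*(-29659 + (-2 - 1*(-155)*(-35))/(-35)) = -89*(-29659 - (-2 - 5425)/35) = -89*(-29659 - 1/35*(-5427)) = -89*(-29659 + 5427/35) = -89*(-1032638/35) = 91904782/35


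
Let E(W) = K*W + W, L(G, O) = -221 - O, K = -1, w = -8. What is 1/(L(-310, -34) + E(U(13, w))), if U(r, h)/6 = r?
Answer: -1/187 ≈ -0.0053476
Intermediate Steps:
U(r, h) = 6*r
E(W) = 0 (E(W) = -W + W = 0)
1/(L(-310, -34) + E(U(13, w))) = 1/((-221 - 1*(-34)) + 0) = 1/((-221 + 34) + 0) = 1/(-187 + 0) = 1/(-187) = -1/187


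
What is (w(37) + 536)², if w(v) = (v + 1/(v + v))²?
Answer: 108936333684049/29986576 ≈ 3.6328e+6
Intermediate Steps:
w(v) = (v + 1/(2*v))²
(w(37) + 536)² = ((¼)*(1 + 2*37²)²/37² + 536)² = ((¼)*(1/1369)*(1 + 2*1369)² + 536)² = ((¼)*(1/1369)*(1 + 2738)² + 536)² = ((¼)*(1/1369)*2739² + 536)² = ((¼)*(1/1369)*7502121 + 536)² = (7502121/5476 + 536)² = (10437257/5476)² = 108936333684049/29986576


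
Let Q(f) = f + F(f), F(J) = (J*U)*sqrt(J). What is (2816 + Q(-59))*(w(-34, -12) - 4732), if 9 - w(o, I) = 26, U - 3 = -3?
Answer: -13092993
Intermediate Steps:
U = 0 (U = 3 - 3 = 0)
F(J) = 0 (F(J) = (J*0)*sqrt(J) = 0*sqrt(J) = 0)
w(o, I) = -17 (w(o, I) = 9 - 1*26 = 9 - 26 = -17)
Q(f) = f (Q(f) = f + 0 = f)
(2816 + Q(-59))*(w(-34, -12) - 4732) = (2816 - 59)*(-17 - 4732) = 2757*(-4749) = -13092993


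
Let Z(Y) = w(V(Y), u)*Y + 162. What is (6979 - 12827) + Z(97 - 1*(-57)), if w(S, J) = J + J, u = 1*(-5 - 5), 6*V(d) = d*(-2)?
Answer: -8766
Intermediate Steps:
V(d) = -d/3 (V(d) = (d*(-2))/6 = (-2*d)/6 = -d/3)
u = -10 (u = 1*(-10) = -10)
w(S, J) = 2*J
Z(Y) = 162 - 20*Y (Z(Y) = (2*(-10))*Y + 162 = -20*Y + 162 = 162 - 20*Y)
(6979 - 12827) + Z(97 - 1*(-57)) = (6979 - 12827) + (162 - 20*(97 - 1*(-57))) = -5848 + (162 - 20*(97 + 57)) = -5848 + (162 - 20*154) = -5848 + (162 - 3080) = -5848 - 2918 = -8766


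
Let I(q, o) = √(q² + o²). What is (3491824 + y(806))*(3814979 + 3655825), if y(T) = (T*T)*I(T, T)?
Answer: 26086732706496 + 3911762401239264*√2 ≈ 5.5582e+15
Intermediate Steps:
I(q, o) = √(o² + q²)
y(T) = √2*T²*√(T²) (y(T) = (T*T)*√(T² + T²) = T²*√(2*T²) = T²*(√2*√(T²)) = √2*T²*√(T²))
(3491824 + y(806))*(3814979 + 3655825) = (3491824 + √2*806²*√(806²))*(3814979 + 3655825) = (3491824 + √2*649636*√649636)*7470804 = (3491824 + √2*649636*806)*7470804 = (3491824 + 523606616*√2)*7470804 = 26086732706496 + 3911762401239264*√2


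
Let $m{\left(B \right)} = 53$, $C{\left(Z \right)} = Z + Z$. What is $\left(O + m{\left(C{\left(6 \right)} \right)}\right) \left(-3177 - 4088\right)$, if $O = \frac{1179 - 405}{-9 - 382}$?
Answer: $- \frac{144929485}{391} \approx -3.7066 \cdot 10^{5}$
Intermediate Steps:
$C{\left(Z \right)} = 2 Z$
$O = - \frac{774}{391}$ ($O = \frac{774}{-391} = 774 \left(- \frac{1}{391}\right) = - \frac{774}{391} \approx -1.9795$)
$\left(O + m{\left(C{\left(6 \right)} \right)}\right) \left(-3177 - 4088\right) = \left(- \frac{774}{391} + 53\right) \left(-3177 - 4088\right) = \frac{19949}{391} \left(-7265\right) = - \frac{144929485}{391}$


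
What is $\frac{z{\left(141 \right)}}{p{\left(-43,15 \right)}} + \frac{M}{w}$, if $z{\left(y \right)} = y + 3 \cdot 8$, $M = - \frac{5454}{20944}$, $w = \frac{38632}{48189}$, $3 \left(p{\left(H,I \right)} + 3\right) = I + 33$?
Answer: $\frac{65043111921}{5259205952} \approx 12.367$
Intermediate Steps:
$p{\left(H,I \right)} = 8 + \frac{I}{3}$ ($p{\left(H,I \right)} = -3 + \frac{I + 33}{3} = -3 + \frac{33 + I}{3} = -3 + \left(11 + \frac{I}{3}\right) = 8 + \frac{I}{3}$)
$w = \frac{38632}{48189}$ ($w = 38632 \cdot \frac{1}{48189} = \frac{38632}{48189} \approx 0.80168$)
$M = - \frac{2727}{10472}$ ($M = \left(-5454\right) \frac{1}{20944} = - \frac{2727}{10472} \approx -0.26041$)
$z{\left(y \right)} = 24 + y$ ($z{\left(y \right)} = y + 24 = 24 + y$)
$\frac{z{\left(141 \right)}}{p{\left(-43,15 \right)}} + \frac{M}{w} = \frac{24 + 141}{8 + \frac{1}{3} \cdot 15} - \frac{2727}{10472 \cdot \frac{38632}{48189}} = \frac{165}{8 + 5} - \frac{131411403}{404554304} = \frac{165}{13} - \frac{131411403}{404554304} = \frac{65043111921}{5259205952}$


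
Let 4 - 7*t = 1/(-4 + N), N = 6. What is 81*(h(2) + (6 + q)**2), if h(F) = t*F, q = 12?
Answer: 26325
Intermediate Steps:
t = 1/2 (t = 4/7 - 1/(7*(-4 + 6)) = 4/7 - 1/7/2 = 4/7 - 1/7*1/2 = 4/7 - 1/14 = 1/2 ≈ 0.50000)
h(F) = F/2
81*(h(2) + (6 + q)**2) = 81*((1/2)*2 + (6 + 12)**2) = 81*(1 + 18**2) = 81*(1 + 324) = 81*325 = 26325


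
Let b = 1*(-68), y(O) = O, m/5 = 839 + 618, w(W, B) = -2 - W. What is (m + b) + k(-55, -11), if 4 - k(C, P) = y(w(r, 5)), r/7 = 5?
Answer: 7258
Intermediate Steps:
r = 35 (r = 7*5 = 35)
m = 7285 (m = 5*(839 + 618) = 5*1457 = 7285)
k(C, P) = 41 (k(C, P) = 4 - (-2 - 1*35) = 4 - (-2 - 35) = 4 - 1*(-37) = 4 + 37 = 41)
b = -68
(m + b) + k(-55, -11) = (7285 - 68) + 41 = 7217 + 41 = 7258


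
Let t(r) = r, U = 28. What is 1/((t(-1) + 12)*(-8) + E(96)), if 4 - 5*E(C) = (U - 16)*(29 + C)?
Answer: -5/1936 ≈ -0.0025826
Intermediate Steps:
E(C) = -344/5 - 12*C/5 (E(C) = ⅘ - (28 - 16)*(29 + C)/5 = ⅘ - 12*(29 + C)/5 = ⅘ - (348 + 12*C)/5 = ⅘ + (-348/5 - 12*C/5) = -344/5 - 12*C/5)
1/((t(-1) + 12)*(-8) + E(96)) = 1/((-1 + 12)*(-8) + (-344/5 - 12/5*96)) = 1/(11*(-8) + (-344/5 - 1152/5)) = 1/(-88 - 1496/5) = 1/(-1936/5) = -5/1936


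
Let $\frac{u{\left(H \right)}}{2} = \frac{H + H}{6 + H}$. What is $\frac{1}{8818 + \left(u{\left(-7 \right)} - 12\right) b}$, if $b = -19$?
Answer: $\frac{1}{8514} \approx 0.00011745$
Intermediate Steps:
$u{\left(H \right)} = \frac{4 H}{6 + H}$ ($u{\left(H \right)} = 2 \frac{H + H}{6 + H} = 2 \frac{2 H}{6 + H} = \frac{4 H}{6 + H}$)
$\frac{1}{8818 + \left(u{\left(-7 \right)} - 12\right) b} = \frac{1}{8818 + \left(4 \left(-7\right) \frac{1}{6 - 7} - 12\right) \left(-19\right)} = \frac{1}{8818 + \left(4 \left(-7\right) \frac{1}{-1} - 12\right) \left(-19\right)} = \frac{1}{8818 + \left(4 \left(-7\right) \left(-1\right) - 12\right) \left(-19\right)} = \frac{1}{8818 + \left(28 - 12\right) \left(-19\right)} = \frac{1}{8818 + 16 \left(-19\right)} = \frac{1}{8818 - 304} = \frac{1}{8514}$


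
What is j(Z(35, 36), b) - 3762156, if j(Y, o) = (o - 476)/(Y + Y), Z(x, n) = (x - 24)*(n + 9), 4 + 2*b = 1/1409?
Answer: -1166193266547/309980 ≈ -3.7622e+6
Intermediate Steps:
b = -5635/2818 (b = -2 + (½)/1409 = -2 + (½)*(1/1409) = -2 + 1/2818 = -5635/2818 ≈ -1.9996)
Z(x, n) = (-24 + x)*(9 + n)
j(Y, o) = (-476 + o)/(2*Y) (j(Y, o) = (-476 + o)/((2*Y)) = (-476 + o)*(1/(2*Y)) = (-476 + o)/(2*Y))
j(Z(35, 36), b) - 3762156 = (-476 - 5635/2818)/(2*(-216 - 24*36 + 9*35 + 36*35)) - 3762156 = (½)*(-1347003/2818)/(-216 - 864 + 315 + 1260) - 3762156 = (½)*(-1347003/2818)/495 - 3762156 = (½)*(1/495)*(-1347003/2818) - 3762156 = -149667/309980 - 3762156 = -1166193266547/309980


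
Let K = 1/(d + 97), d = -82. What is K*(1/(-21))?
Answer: -1/315 ≈ -0.0031746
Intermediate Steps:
K = 1/15 (K = 1/(-82 + 97) = 1/15 ≈ 0.066667)
K*(1/(-21)) = (1/(-21))/15 = (1*(-1/21))/15 = (1/15)*(-1/21) = -1/315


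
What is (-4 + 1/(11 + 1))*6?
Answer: -47/2 ≈ -23.500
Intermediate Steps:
(-4 + 1/(11 + 1))*6 = (-4 + 1/12)*6 = -47/12*6 = -47/2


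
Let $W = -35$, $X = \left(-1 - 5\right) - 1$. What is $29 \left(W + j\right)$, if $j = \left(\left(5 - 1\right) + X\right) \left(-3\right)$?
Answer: $-754$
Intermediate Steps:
$X = -7$ ($X = -6 - 1 = -7$)
$j = 9$ ($j = \left(\left(5 - 1\right) - 7\right) \left(-3\right) = \left(4 - 7\right) \left(-3\right) = \left(-3\right) \left(-3\right) = 9$)
$29 \left(W + j\right) = 29 \left(-35 + 9\right) = 29 \left(-26\right) = -754$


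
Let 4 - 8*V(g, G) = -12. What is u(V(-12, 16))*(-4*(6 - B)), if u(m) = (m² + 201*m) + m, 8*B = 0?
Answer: -9792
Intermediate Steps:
B = 0 (B = (⅛)*0 = 0)
V(g, G) = 2 (V(g, G) = ½ - ⅛*(-12) = ½ + 3/2 = 2)
u(m) = m² + 202*m
u(V(-12, 16))*(-4*(6 - B)) = (2*(202 + 2))*(-4*(6 - 1*0)) = (2*204)*(-4*(6 + 0)) = 408*(-4*6) = 408*(-2*12) = 408*(-24) = -9792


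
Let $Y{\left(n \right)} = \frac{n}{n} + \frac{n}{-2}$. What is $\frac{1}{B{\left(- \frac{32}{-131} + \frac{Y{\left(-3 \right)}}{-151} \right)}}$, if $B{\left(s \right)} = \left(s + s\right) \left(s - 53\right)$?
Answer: $- \frac{782575922}{18808782993} \approx -0.041607$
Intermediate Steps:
$Y{\left(n \right)} = 1 - \frac{n}{2}$ ($Y{\left(n \right)} = 1 + n \left(- \frac{1}{2}\right) = 1 - \frac{n}{2}$)
$B{\left(s \right)} = 2 s \left(-53 + s\right)$
$\frac{1}{B{\left(- \frac{32}{-131} + \frac{Y{\left(-3 \right)}}{-151} \right)}} = \frac{1}{2 \left(- \frac{32}{-131} + \frac{1 - - \frac{3}{2}}{-151}\right) \left(-53 + \left(- \frac{32}{-131} + \frac{1 - - \frac{3}{2}}{-151}\right)\right)} = \frac{1}{2 \left(\left(-32\right) \left(- \frac{1}{131}\right) + \left(1 + \frac{3}{2}\right) \left(- \frac{1}{151}\right)\right) \left(-53 + \left(\left(-32\right) \left(- \frac{1}{131}\right) + \left(1 + \frac{3}{2}\right) \left(- \frac{1}{151}\right)\right)\right)} = \frac{1}{2 \left(\frac{32}{131} + \frac{5}{2} \left(- \frac{1}{151}\right)\right) \left(-53 + \left(\frac{32}{131} + \frac{5}{2} \left(- \frac{1}{151}\right)\right)\right)} = \frac{1}{2 \left(\frac{32}{131} - \frac{5}{302}\right) \left(-53 + \left(\frac{32}{131} - \frac{5}{302}\right)\right)} = \frac{1}{2 \cdot \frac{9009}{39562} \left(-53 + \frac{9009}{39562}\right)} = \frac{1}{2 \cdot \frac{9009}{39562} \left(- \frac{2087777}{39562}\right)} = \frac{1}{- \frac{18808782993}{782575922}} = - \frac{782575922}{18808782993}$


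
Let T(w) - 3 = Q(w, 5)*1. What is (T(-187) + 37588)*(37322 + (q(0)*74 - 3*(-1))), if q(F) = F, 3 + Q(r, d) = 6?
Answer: 1403196050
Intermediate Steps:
Q(r, d) = 3 (Q(r, d) = -3 + 6 = 3)
T(w) = 6 (T(w) = 3 + 3*1 = 3 + 3 = 6)
(T(-187) + 37588)*(37322 + (q(0)*74 - 3*(-1))) = (6 + 37588)*(37322 + (0*74 - 3*(-1))) = 37594*(37322 + (0 + 3)) = 37594*(37322 + 3) = 37594*37325 = 1403196050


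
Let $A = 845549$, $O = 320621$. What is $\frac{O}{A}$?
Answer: $\frac{320621}{845549} \approx 0.37919$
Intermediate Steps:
$\frac{O}{A} = \frac{320621}{845549}$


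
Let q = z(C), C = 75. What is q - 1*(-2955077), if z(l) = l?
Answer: 2955152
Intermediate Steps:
q = 75
q - 1*(-2955077) = 75 - 1*(-2955077) = 75 + 2955077 = 2955152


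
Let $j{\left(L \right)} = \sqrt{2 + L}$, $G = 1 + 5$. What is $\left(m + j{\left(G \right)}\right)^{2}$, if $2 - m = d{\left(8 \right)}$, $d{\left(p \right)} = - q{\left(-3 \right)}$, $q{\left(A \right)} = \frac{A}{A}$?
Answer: $17 + 12 \sqrt{2} \approx 33.971$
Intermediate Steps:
$G = 6$
$q{\left(A \right)} = 1$
$d{\left(p \right)} = -1$ ($d{\left(p \right)} = \left(-1\right) 1 = -1$)
$m = 3$ ($m = 2 - -1 = 2 + 1 = 3$)
$\left(m + j{\left(G \right)}\right)^{2} = \left(3 + \sqrt{2 + 6}\right)^{2} = \left(3 + \sqrt{8}\right)^{2} = \left(3 + 2 \sqrt{2}\right)^{2}$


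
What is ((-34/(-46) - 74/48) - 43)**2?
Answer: 584624041/304704 ≈ 1918.7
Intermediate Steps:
((-34/(-46) - 74/48) - 43)**2 = ((-34*(-1/46) - 74*1/48) - 43)**2 = ((17/23 - 37/24) - 43)**2 = (-443/552 - 43)**2 = (-24179/552)**2 = 584624041/304704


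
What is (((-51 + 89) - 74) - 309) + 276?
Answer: -69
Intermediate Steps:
(((-51 + 89) - 74) - 309) + 276 = ((38 - 74) - 309) + 276 = (-36 - 309) + 276 = -345 + 276 = -69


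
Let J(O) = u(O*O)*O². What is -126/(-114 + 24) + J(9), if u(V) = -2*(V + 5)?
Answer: -69653/5 ≈ -13931.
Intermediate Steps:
u(V) = -10 - 2*V (u(V) = -2*(5 + V) = -10 - 2*V)
J(O) = O²*(-10 - 2*O²) (J(O) = (-10 - 2*O*O)*O² = (-10 - 2*O²)*O² = O²*(-10 - 2*O²))
-126/(-114 + 24) + J(9) = -126/(-114 + 24) + 2*9²*(-5 - 1*9²) = -126/(-90) + 2*81*(-5 - 1*81) = -126*(-1/90) + 2*81*(-5 - 81) = 7/5 + 2*81*(-86) = 7/5 - 13932 = -69653/5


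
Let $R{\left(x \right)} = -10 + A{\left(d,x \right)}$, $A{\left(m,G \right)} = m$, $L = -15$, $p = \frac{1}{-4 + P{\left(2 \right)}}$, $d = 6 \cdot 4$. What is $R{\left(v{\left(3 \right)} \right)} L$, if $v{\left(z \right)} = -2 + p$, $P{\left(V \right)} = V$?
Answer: $-210$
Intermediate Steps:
$d = 24$
$p = - \frac{1}{2}$ ($p = \frac{1}{-4 + 2} = \frac{1}{-2} = - \frac{1}{2} \approx -0.5$)
$v{\left(z \right)} = - \frac{5}{2}$ ($v{\left(z \right)} = -2 - \frac{1}{2} = - \frac{5}{2}$)
$R{\left(x \right)} = 14$ ($R{\left(x \right)} = -10 + 24 = 14$)
$R{\left(v{\left(3 \right)} \right)} L = 14 \left(-15\right) = -210$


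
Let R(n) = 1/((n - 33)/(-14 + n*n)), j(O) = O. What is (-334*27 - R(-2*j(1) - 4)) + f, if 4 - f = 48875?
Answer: -2257649/39 ≈ -57888.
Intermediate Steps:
f = -48871 (f = 4 - 1*48875 = 4 - 48875 = -48871)
R(n) = (-14 + n**2)/(-33 + n) (R(n) = 1/((-33 + n)/(-14 + n**2)) = (-14 + n**2)/(-33 + n))
(-334*27 - R(-2*j(1) - 4)) + f = (-334*27 - (-14 + (-2*1 - 4)**2)/(-33 + (-2*1 - 4))) - 48871 = (-9018 - (-14 + (-2 - 4)**2)/(-33 + (-2 - 4))) - 48871 = (-9018 - (-14 + (-6)**2)/(-33 - 6)) - 48871 = (-9018 - (-14 + 36)/(-39)) - 48871 = (-9018 - (-1)*22/39) - 48871 = (-9018 - 1*(-22/39)) - 48871 = (-9018 + 22/39) - 48871 = -351680/39 - 48871 = -2257649/39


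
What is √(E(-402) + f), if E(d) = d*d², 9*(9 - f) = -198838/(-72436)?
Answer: I*√766954392986662426/108654 ≈ 8060.1*I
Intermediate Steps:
f = 2834239/325962 (f = 9 - (-198838)/(9*(-72436)) = 9 - (-198838)*(-1)/(9*72436) = 9 - ⅑*99419/36218 = 9 - 99419/325962 = 2834239/325962 ≈ 8.6950)
E(d) = d³
√(E(-402) + f) = √((-402)³ + 2834239/325962) = √(-64964808 + 2834239/325962) = √(-21176055911057/325962) = I*√766954392986662426/108654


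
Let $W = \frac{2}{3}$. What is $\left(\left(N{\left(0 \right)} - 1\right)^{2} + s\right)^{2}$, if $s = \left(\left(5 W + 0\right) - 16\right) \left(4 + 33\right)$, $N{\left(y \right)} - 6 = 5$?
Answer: $\frac{1223236}{9} \approx 1.3592 \cdot 10^{5}$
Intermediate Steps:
$N{\left(y \right)} = 11$ ($N{\left(y \right)} = 6 + 5 = 11$)
$W = \frac{2}{3}$ ($W = 2 \cdot \frac{1}{3} = \frac{2}{3} \approx 0.66667$)
$s = - \frac{1406}{3}$ ($s = \left(\left(5 \cdot \frac{2}{3} + 0\right) - 16\right) \left(4 + 33\right) = \left(\left(\frac{10}{3} + 0\right) - 16\right) 37 = \left(\frac{10}{3} - 16\right) 37 = \left(- \frac{38}{3}\right) 37 = - \frac{1406}{3} \approx -468.67$)
$\left(\left(N{\left(0 \right)} - 1\right)^{2} + s\right)^{2} = \left(\left(11 - 1\right)^{2} - \frac{1406}{3}\right)^{2} = \left(10^{2} - \frac{1406}{3}\right)^{2} = \left(100 - \frac{1406}{3}\right)^{2} = \left(- \frac{1106}{3}\right)^{2} = \frac{1223236}{9}$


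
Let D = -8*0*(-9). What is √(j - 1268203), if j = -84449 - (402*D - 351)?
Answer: I*√1352301 ≈ 1162.9*I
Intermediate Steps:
D = 0 (D = 0*(-9) = 0)
j = -84098 (j = -84449 - (402*0 - 351) = -84449 - (0 - 351) = -84449 - 1*(-351) = -84449 + 351 = -84098)
√(j - 1268203) = √(-84098 - 1268203) = √(-1352301) = I*√1352301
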